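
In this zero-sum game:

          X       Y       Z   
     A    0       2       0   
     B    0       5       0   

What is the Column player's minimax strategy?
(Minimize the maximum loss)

Column should play X or Z (all achieve the minimum), value = 0

Work:
Column player minimizes Row's maximum payoff:
Column X: max payoff to Row = 0
Column Y: max payoff to Row = 5
Column Z: max payoff to Row = 0
Minimum is 0, achieved by columns X, Z (tied).
Each of X or Z is a minimax strategy.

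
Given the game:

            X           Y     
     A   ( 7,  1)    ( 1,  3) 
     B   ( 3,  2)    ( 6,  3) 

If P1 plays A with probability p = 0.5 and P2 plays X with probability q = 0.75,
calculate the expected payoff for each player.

E[P1] = 4.625, E[P2] = 1.875

Work:
E[P1] = p·q·π₁(A,X) + p·(1-q)·π₁(A,Y) + (1-p)·q·π₁(B,X) + (1-p)·(1-q)·π₁(B,Y)
= 0.5·0.75·7 + 0.5·0.25·1 + 0.5·0.75·3 + 0.5·0.25·6
= 4.625

E[P2] = 1.875 (similar calculation)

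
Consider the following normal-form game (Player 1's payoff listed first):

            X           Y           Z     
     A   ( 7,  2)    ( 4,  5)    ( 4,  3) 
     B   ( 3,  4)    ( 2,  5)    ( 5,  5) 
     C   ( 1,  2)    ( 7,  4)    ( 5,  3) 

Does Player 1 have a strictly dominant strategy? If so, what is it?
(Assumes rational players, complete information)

No strictly dominant strategy exists for Player 1

Work:
A strategy strictly dominates another if it gives a strictly higher payoff against every opponent action. Compare each pair of P1's strategies column-by-column:
  A vs B: [7 vs 3, 4 vs 2, 4 vs 5] → A does not strictly dominate B (column Z: 4 ≤ 5)
  A vs C: [7 vs 1, 4 vs 7, 4 vs 5] → A does not strictly dominate C (column Y: 4 ≤ 7)
  B vs A: [3 vs 7, 2 vs 4, 5 vs 4] → B does not strictly dominate A (column X: 3 ≤ 7)
  B vs C: [3 vs 1, 2 vs 7, 5 vs 5] → B does not strictly dominate C (column Y: 2 ≤ 7)
  C vs A: [1 vs 7, 7 vs 4, 5 vs 4] → C does not strictly dominate A (column X: 1 ≤ 7)
  C vs B: [1 vs 3, 7 vs 2, 5 vs 5] → C does not strictly dominate B (column X: 1 ≤ 3)
No single strategy strictly dominates all others → no strictly dominant strategy.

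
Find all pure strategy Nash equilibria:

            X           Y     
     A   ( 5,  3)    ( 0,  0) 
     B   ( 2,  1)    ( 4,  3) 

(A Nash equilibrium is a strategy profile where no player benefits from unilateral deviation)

Nash equilibrium: (A, X), (B, Y)

Work:
Best responses:
  P1 vs X: payoffs [5, 2] → best response A (payoff 5)
  P1 vs Y: payoffs [0, 4] → best response B (payoff 4)
  P2 vs A: payoffs [3, 0] → best response X (payoff 3)
  P2 vs B: payoffs [1, 3] → best response Y (payoff 3)
Mutual best responses: (A,X), (B,Y) → Nash equilibria.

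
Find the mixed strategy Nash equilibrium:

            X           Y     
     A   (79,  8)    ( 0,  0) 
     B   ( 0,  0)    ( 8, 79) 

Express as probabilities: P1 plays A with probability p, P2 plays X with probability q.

p = 0.908, q = 0.092

Work:
Find probabilities that make opponent indifferent:
P2 chooses q to make P1 indifferent between A and B
P1 chooses p to make P2 indifferent between X and Y
Mixed NE: P1 plays (A: 0.908, B: 0.092), P2 plays (X: 0.092, Y: 0.908)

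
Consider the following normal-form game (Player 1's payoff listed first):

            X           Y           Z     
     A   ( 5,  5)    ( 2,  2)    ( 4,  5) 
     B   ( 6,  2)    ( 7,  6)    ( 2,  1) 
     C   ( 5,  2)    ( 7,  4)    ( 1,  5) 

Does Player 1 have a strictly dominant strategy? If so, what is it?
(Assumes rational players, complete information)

No strictly dominant strategy exists for Player 1

Work:
A strategy strictly dominates another if it gives a strictly higher payoff against every opponent action. Compare each pair of P1's strategies column-by-column:
  A vs B: [5 vs 6, 2 vs 7, 4 vs 2] → A does not strictly dominate B (column X: 5 ≤ 6)
  A vs C: [5 vs 5, 2 vs 7, 4 vs 1] → A does not strictly dominate C (column X: 5 ≤ 5)
  B vs A: [6 vs 5, 7 vs 2, 2 vs 4] → B does not strictly dominate A (column Z: 2 ≤ 4)
  B vs C: [6 vs 5, 7 vs 7, 2 vs 1] → B does not strictly dominate C (column Y: 7 ≤ 7)
  C vs A: [5 vs 5, 7 vs 2, 1 vs 4] → C does not strictly dominate A (column X: 5 ≤ 5)
  C vs B: [5 vs 6, 7 vs 7, 1 vs 2] → C does not strictly dominate B (column X: 5 ≤ 6)
No single strategy strictly dominates all others → no strictly dominant strategy.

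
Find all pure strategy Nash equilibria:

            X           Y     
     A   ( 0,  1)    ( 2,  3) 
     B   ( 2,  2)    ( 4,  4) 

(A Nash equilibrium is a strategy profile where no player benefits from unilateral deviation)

Nash equilibrium: (B, Y)

Work:
Best responses:
  P1 vs X: payoffs [0, 2] → best response B (payoff 2)
  P1 vs Y: payoffs [2, 4] → best response B (payoff 4)
  P2 vs A: payoffs [1, 3] → best response Y (payoff 3)
  P2 vs B: payoffs [2, 4] → best response Y (payoff 4)
Mutual best responses: (B,Y) → Nash equilibria.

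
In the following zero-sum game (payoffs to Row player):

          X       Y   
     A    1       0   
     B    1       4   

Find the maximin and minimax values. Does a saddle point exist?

Maximin = 1, Minimax = 1, Saddle: True

Work:
Row minimums: [0, 1] → maximin = 1
Column maximums: [1, 4] → minimax = 1
Saddle point exists! Game value = 1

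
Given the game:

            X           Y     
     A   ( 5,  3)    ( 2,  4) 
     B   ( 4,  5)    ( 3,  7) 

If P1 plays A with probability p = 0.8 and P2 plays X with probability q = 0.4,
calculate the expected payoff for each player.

E[P1] = 3.24, E[P2] = 4.12

Work:
E[P1] = p·q·π₁(A,X) + p·(1-q)·π₁(A,Y) + (1-p)·q·π₁(B,X) + (1-p)·(1-q)·π₁(B,Y)
= 0.8·0.4·5 + 0.8·0.6·2 + 0.2·0.4·4 + 0.2·0.6·3
= 3.24

E[P2] = 4.12 (similar calculation)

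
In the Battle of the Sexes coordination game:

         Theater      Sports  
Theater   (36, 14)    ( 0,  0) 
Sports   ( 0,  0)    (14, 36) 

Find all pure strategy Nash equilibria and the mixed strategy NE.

Pure NE: (Theater, Theater) and (Sports, Sports); Mixed NE: p = 0.72, q = 0.28

Work:
Check pure NE:
(Theater, Theater): (36, 14) - no unilateral deviation beneficial
(Sports, Sports): (14, 36) - no unilateral deviation beneficial
Mixed NE: P1 plays Theater with p = 0.72, P2 plays Theater with q = 0.28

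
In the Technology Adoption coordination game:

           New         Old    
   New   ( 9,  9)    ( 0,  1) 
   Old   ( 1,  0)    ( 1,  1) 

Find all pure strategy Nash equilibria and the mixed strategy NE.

Pure NE: (New, New) and (Old, Old); Mixed NE: p = 0.1111, q = 0.1111

Work:
Check pure NE:
(New, New): (9, 9) - no unilateral deviation beneficial
(Old, Old): (1, 1) - no unilateral deviation beneficial
Mixed NE: P1 plays New with p = 0.1111, P2 plays New with q = 0.1111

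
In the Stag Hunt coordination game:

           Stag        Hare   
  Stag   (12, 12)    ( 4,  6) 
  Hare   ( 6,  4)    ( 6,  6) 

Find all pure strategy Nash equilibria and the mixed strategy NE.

Pure NE: (Stag, Stag) and (Hare, Hare); Mixed NE: p = 0.25, q = 0.25

Work:
Check pure NE:
(Stag, Stag): (12, 12) - no unilateral deviation beneficial
(Hare, Hare): (6, 6) - no unilateral deviation beneficial
Mixed NE: P1 plays Stag with p = 0.25, P2 plays Stag with q = 0.25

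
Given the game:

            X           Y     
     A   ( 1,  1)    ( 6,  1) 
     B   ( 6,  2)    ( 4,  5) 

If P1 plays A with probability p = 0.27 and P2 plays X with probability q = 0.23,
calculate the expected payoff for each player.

E[P1] = 4.5653, E[P2] = 3.4163

Work:
E[P1] = p·q·π₁(A,X) + p·(1-q)·π₁(A,Y) + (1-p)·q·π₁(B,X) + (1-p)·(1-q)·π₁(B,Y)
= 0.27·0.23·1 + 0.27·0.77·6 + 0.73·0.23·6 + 0.73·0.77·4
= 4.5653

E[P2] = 3.4163 (similar calculation)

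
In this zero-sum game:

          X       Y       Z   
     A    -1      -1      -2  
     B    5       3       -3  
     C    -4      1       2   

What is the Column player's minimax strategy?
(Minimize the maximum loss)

Column should play Z, value = 2

Work:
Column player minimizes Row's maximum payoff:
Column X: max payoff to Row = 5
Column Y: max payoff to Row = 3
Column Z: max payoff to Row = 2
Minimum is 2, achieved by column Z.
Minimax strategy: Z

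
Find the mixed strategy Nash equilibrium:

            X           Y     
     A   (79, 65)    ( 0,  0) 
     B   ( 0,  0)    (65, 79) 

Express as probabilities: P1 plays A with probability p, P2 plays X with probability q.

p = 0.5486, q = 0.4514

Work:
Find probabilities that make opponent indifferent:
P2 chooses q to make P1 indifferent between A and B
P1 chooses p to make P2 indifferent between X and Y
Mixed NE: P1 plays (A: 0.5486, B: 0.4514), P2 plays (X: 0.4514, Y: 0.5486)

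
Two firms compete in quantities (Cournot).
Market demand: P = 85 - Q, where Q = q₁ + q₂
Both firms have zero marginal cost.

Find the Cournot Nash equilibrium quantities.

q₁* = q₂* = 28.33; P* = 28.33

Work:
Profit: π_i = P·q_i = (a - q_i - q_j)·q_i
FOC: ∂π_i/∂q_i = a - 2q_i - q_j = 0
Reaction function: q_i = (85 - q_j)/2
Symmetry: q* = 85/3 = 28.33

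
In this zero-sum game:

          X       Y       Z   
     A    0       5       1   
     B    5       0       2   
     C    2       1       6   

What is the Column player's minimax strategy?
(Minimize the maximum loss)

Column should play X or Y (all achieve the minimum), value = 5

Work:
Column player minimizes Row's maximum payoff:
Column X: max payoff to Row = 5
Column Y: max payoff to Row = 5
Column Z: max payoff to Row = 6
Minimum is 5, achieved by columns X, Y (tied).
Each of X or Y is a minimax strategy.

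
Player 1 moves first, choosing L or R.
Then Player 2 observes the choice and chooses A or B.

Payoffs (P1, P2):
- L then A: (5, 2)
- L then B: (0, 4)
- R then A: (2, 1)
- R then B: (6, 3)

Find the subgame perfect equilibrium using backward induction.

P1 plays R, P2 plays B after L and B after R; Payoff (6, 3)

Work:
Backward induction:
After L: P2 chooses B → P1 gets 0
After R: P2 chooses B → P1 gets 6
P1 chooses R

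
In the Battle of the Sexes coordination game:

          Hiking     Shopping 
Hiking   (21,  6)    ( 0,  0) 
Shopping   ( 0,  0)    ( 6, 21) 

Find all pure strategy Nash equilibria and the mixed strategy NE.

Pure NE: (Hiking, Hiking) and (Shopping, Shopping); Mixed NE: p = 0.7778, q = 0.2222

Work:
Check pure NE:
(Hiking, Hiking): (21, 6) - no unilateral deviation beneficial
(Shopping, Shopping): (6, 21) - no unilateral deviation beneficial
Mixed NE: P1 plays Hiking with p = 0.7778, P2 plays Hiking with q = 0.2222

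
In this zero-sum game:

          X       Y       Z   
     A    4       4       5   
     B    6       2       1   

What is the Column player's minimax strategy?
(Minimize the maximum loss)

Column should play Y, value = 4

Work:
Column player minimizes Row's maximum payoff:
Column X: max payoff to Row = 6
Column Y: max payoff to Row = 4
Column Z: max payoff to Row = 5
Minimum is 4, achieved by column Y.
Minimax strategy: Y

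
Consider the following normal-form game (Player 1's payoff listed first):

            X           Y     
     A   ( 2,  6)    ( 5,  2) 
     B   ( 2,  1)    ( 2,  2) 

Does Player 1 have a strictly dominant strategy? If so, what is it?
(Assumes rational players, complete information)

No strictly dominant strategy exists for Player 1

Work:
A strategy strictly dominates another if it gives a strictly higher payoff against every opponent action. Compare each pair of P1's strategies column-by-column:
  A vs B: [2 vs 2, 5 vs 2] → A does not strictly dominate B (column X: 2 ≤ 2)
  B vs A: [2 vs 2, 2 vs 5] → B does not strictly dominate A (column X: 2 ≤ 2)
No single strategy strictly dominates all others → no strictly dominant strategy.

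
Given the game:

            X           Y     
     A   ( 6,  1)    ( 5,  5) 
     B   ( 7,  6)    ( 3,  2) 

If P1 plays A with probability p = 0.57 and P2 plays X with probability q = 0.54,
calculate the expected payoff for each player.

E[P1] = 5.3766, E[P2] = 3.4076

Work:
E[P1] = p·q·π₁(A,X) + p·(1-q)·π₁(A,Y) + (1-p)·q·π₁(B,X) + (1-p)·(1-q)·π₁(B,Y)
= 0.57·0.54·6 + 0.57·0.46·5 + 0.43·0.54·7 + 0.43·0.46·3
= 5.3766

E[P2] = 3.4076 (similar calculation)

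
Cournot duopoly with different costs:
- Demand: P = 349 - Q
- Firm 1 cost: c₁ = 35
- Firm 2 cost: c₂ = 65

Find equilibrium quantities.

q₁* = 114.67, q₂* = 84.67

Work:
Reaction: q₁ = (349 - 35 - q₂)/2
Reaction: q₂ = (349 - 65 - q₁)/2
Solve simultaneously:
q₁* = (349 - 2×35 + 65)/3 = 114.67
q₂* = (349 - 2×65 + 35)/3 = 84.67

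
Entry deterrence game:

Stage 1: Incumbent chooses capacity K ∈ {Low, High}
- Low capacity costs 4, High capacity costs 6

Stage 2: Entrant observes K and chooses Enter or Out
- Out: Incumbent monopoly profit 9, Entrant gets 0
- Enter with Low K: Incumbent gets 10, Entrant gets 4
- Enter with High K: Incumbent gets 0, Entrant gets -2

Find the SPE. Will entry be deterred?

SPE: (Low, Enter|Low, Out|High); Entry not deterred. Incumbent net profit = 6, Entrant gets 4

Work:
After Low K: Entrant enters (4 > 0)
After High K: Entrant stays out (-2 < 0)
Incumbent: Low → 10−4=6, High → 9−6=3
Incumbent chooses Low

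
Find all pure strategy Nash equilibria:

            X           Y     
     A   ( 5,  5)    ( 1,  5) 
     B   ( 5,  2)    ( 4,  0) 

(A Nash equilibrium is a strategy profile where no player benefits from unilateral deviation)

Nash equilibrium: (A, X), (B, X)

Work:
Best responses:
  P1 vs X: payoffs [5, 5] → best response A/B (payoff 5)
  P1 vs Y: payoffs [1, 4] → best response B (payoff 4)
  P2 vs A: payoffs [5, 5] → best response X/Y (payoff 5)
  P2 vs B: payoffs [2, 0] → best response X (payoff 2)
Mutual best responses: (A,X), (B,X) → Nash equilibria.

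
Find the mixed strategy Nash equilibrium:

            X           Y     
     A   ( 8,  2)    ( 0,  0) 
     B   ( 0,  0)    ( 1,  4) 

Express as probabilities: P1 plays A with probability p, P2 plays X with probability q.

p = 0.6667, q = 0.1111

Work:
Find probabilities that make opponent indifferent:
P2 chooses q to make P1 indifferent between A and B
P1 chooses p to make P2 indifferent between X and Y
Mixed NE: P1 plays (A: 0.6667, B: 0.3333), P2 plays (X: 0.1111, Y: 0.8889)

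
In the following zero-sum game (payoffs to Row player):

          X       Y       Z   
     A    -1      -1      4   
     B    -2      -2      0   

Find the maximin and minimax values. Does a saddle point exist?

Maximin = -1, Minimax = -1, Saddle: True

Work:
Row minimums: [-1, -2] → maximin = -1
Column maximums: [-1, -1, 4] → minimax = -1
Saddle point exists! Game value = -1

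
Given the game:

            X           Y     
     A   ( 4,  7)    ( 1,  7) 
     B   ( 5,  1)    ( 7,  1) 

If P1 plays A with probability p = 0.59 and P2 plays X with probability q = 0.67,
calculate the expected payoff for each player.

E[P1] = 4.0965, E[P2] = 4.54

Work:
E[P1] = p·q·π₁(A,X) + p·(1-q)·π₁(A,Y) + (1-p)·q·π₁(B,X) + (1-p)·(1-q)·π₁(B,Y)
= 0.59·0.67·4 + 0.59·0.33·1 + 0.41·0.67·5 + 0.41·0.33·7
= 4.0965

E[P2] = 4.54 (similar calculation)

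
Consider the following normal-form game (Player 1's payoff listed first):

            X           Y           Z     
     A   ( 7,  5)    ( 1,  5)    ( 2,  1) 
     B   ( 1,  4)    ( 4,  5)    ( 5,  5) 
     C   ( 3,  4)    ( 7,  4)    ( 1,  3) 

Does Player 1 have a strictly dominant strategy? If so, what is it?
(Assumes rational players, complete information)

No strictly dominant strategy exists for Player 1

Work:
A strategy strictly dominates another if it gives a strictly higher payoff against every opponent action. Compare each pair of P1's strategies column-by-column:
  A vs B: [7 vs 1, 1 vs 4, 2 vs 5] → A does not strictly dominate B (column Y: 1 ≤ 4)
  A vs C: [7 vs 3, 1 vs 7, 2 vs 1] → A does not strictly dominate C (column Y: 1 ≤ 7)
  B vs A: [1 vs 7, 4 vs 1, 5 vs 2] → B does not strictly dominate A (column X: 1 ≤ 7)
  B vs C: [1 vs 3, 4 vs 7, 5 vs 1] → B does not strictly dominate C (column X: 1 ≤ 3)
  C vs A: [3 vs 7, 7 vs 1, 1 vs 2] → C does not strictly dominate A (column X: 3 ≤ 7)
  C vs B: [3 vs 1, 7 vs 4, 1 vs 5] → C does not strictly dominate B (column Z: 1 ≤ 5)
No single strategy strictly dominates all others → no strictly dominant strategy.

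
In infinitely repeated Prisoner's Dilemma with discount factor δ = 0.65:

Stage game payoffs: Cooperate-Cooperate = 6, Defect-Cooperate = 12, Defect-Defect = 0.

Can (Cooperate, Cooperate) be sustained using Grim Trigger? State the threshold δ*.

δ* = 0.5; since δ = 0.65 ≥ 0.5, cooperation can be sustained

Work:
For Grim Trigger:
Cooperate forever: 6/(1-δ)
Defect then punished: 12 + 0·δ/(1-δ)
Need: 6/(1-δ) ≥ 12 + 0·δ/(1-δ)
Solving: δ ≥ (T-R)/(T-P) = (12-6)/(12-0) = 0.5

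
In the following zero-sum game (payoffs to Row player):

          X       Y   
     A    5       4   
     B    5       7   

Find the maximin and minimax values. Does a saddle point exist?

Maximin = 5, Minimax = 5, Saddle: True

Work:
Row minimums: [4, 5] → maximin = 5
Column maximums: [5, 7] → minimax = 5
Saddle point exists! Game value = 5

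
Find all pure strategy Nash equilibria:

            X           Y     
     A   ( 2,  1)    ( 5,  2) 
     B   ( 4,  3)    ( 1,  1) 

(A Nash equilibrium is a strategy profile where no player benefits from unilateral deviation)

Nash equilibrium: (A, Y), (B, X)

Work:
Best responses:
  P1 vs X: payoffs [2, 4] → best response B (payoff 4)
  P1 vs Y: payoffs [5, 1] → best response A (payoff 5)
  P2 vs A: payoffs [1, 2] → best response Y (payoff 2)
  P2 vs B: payoffs [3, 1] → best response X (payoff 3)
Mutual best responses: (A,Y), (B,X) → Nash equilibria.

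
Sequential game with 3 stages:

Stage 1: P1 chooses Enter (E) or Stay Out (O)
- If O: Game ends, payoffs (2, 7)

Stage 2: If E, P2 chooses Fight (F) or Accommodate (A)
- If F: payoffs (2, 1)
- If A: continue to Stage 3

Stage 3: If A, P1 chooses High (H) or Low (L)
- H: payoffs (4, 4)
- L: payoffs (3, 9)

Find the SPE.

SPE: (E, A, H); Outcome (4, 4)

Work:
Stage 3: P1 chooses H (4 vs 3)
Stage 2: P2: F->1, A->4 (anticipating H). Choose A
Stage 1: P1: O->2, E->4 (anticipating A, H). Choose E
SPE path: E -> A -> H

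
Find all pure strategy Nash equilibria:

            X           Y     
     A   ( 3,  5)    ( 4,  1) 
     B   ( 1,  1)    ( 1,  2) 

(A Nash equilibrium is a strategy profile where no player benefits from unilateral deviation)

Nash equilibrium: (A, X)

Work:
Best responses:
  P1 vs X: payoffs [3, 1] → best response A (payoff 3)
  P1 vs Y: payoffs [4, 1] → best response A (payoff 4)
  P2 vs A: payoffs [5, 1] → best response X (payoff 5)
  P2 vs B: payoffs [1, 2] → best response Y (payoff 2)
Mutual best responses: (A,X) → Nash equilibria.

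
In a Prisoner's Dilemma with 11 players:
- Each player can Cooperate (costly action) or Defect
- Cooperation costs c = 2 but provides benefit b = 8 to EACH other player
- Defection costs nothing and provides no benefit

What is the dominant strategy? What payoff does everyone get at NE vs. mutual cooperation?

Dominant: Defect; NE payoff = 0; Coop payoff = 78

Work:
Defect dominates (saves cost c = 2, benefit to others is external)
NE: All defect → everyone gets 0
If all cooperate: each receives (10)×8 - 2 = 78
Social dilemma: 78 > 0 but NE gives 0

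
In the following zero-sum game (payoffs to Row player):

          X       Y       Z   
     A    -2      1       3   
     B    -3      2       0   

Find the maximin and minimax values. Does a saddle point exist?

Maximin = -2, Minimax = -2, Saddle: True

Work:
Row minimums: [-2, -3] → maximin = -2
Column maximums: [-2, 2, 3] → minimax = -2
Saddle point exists! Game value = -2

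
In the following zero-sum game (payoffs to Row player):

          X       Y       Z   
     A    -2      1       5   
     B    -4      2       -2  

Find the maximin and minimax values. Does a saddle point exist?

Maximin = -2, Minimax = -2, Saddle: True

Work:
Row minimums: [-2, -4] → maximin = -2
Column maximums: [-2, 2, 5] → minimax = -2
Saddle point exists! Game value = -2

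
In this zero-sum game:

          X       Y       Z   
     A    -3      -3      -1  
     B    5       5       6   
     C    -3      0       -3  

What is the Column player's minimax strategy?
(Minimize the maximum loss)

Column should play X or Y (all achieve the minimum), value = 5

Work:
Column player minimizes Row's maximum payoff:
Column X: max payoff to Row = 5
Column Y: max payoff to Row = 5
Column Z: max payoff to Row = 6
Minimum is 5, achieved by columns X, Y (tied).
Each of X or Y is a minimax strategy.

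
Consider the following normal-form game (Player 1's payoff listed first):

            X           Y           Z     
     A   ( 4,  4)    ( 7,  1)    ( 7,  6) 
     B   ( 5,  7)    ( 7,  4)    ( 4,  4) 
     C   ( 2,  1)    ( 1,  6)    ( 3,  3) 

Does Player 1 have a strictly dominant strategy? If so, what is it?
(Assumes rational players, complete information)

No strictly dominant strategy exists for Player 1

Work:
A strategy strictly dominates another if it gives a strictly higher payoff against every opponent action. Compare each pair of P1's strategies column-by-column:
  A vs B: [4 vs 5, 7 vs 7, 7 vs 4] → A does not strictly dominate B (column X: 4 ≤ 5)
  A vs C: [4 vs 2, 7 vs 1, 7 vs 3] → A strictly dominates C
  B vs A: [5 vs 4, 7 vs 7, 4 vs 7] → B does not strictly dominate A (column Y: 7 ≤ 7)
  B vs C: [5 vs 2, 7 vs 1, 4 vs 3] → B strictly dominates C
  C vs A: [2 vs 4, 1 vs 7, 3 vs 7] → C does not strictly dominate A (column X: 2 ≤ 4)
  C vs B: [2 vs 5, 1 vs 7, 3 vs 4] → C does not strictly dominate B (column X: 2 ≤ 5)
No single strategy strictly dominates all others → no strictly dominant strategy.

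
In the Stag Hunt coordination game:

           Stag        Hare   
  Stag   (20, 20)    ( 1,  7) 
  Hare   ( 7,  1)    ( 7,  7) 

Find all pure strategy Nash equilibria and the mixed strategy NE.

Pure NE: (Stag, Stag) and (Hare, Hare); Mixed NE: p = 0.3158, q = 0.3158

Work:
Check pure NE:
(Stag, Stag): (20, 20) - no unilateral deviation beneficial
(Hare, Hare): (7, 7) - no unilateral deviation beneficial
Mixed NE: P1 plays Stag with p = 0.3158, P2 plays Stag with q = 0.3158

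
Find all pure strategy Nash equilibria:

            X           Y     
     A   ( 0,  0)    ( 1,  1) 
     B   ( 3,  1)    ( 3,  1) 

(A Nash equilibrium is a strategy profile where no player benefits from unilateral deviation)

Nash equilibrium: (B, X), (B, Y)

Work:
Best responses:
  P1 vs X: payoffs [0, 3] → best response B (payoff 3)
  P1 vs Y: payoffs [1, 3] → best response B (payoff 3)
  P2 vs A: payoffs [0, 1] → best response Y (payoff 1)
  P2 vs B: payoffs [1, 1] → best response X/Y (payoff 1)
Mutual best responses: (B,X), (B,Y) → Nash equilibria.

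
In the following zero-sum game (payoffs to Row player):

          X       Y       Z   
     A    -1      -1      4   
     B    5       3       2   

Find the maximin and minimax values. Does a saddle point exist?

Maximin = 2, Minimax = 3, Saddle: False

Work:
Row minimums: [-1, 2] → maximin = 2
Column maximums: [5, 3, 4] → minimax = 3
No saddle point (maximin ≠ minimax). Mixed strategy needed.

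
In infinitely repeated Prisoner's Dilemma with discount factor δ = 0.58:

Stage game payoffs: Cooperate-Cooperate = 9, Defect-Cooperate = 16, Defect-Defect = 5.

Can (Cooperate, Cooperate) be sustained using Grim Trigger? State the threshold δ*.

δ* = 0.6364; since δ = 0.58 < 0.6364, cooperation cannot be sustained

Work:
For Grim Trigger:
Cooperate forever: 9/(1-δ)
Defect then punished: 16 + 5·δ/(1-δ)
Need: 9/(1-δ) ≥ 16 + 5·δ/(1-δ)
Solving: δ ≥ (T-R)/(T-P) = (16-9)/(16-5) = 0.6364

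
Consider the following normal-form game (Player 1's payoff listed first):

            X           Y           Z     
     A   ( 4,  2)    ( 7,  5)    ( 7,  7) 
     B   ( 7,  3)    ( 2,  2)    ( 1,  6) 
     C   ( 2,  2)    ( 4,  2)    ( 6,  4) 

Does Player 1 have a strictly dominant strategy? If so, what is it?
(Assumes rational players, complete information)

No strictly dominant strategy exists for Player 1

Work:
A strategy strictly dominates another if it gives a strictly higher payoff against every opponent action. Compare each pair of P1's strategies column-by-column:
  A vs B: [4 vs 7, 7 vs 2, 7 vs 1] → A does not strictly dominate B (column X: 4 ≤ 7)
  A vs C: [4 vs 2, 7 vs 4, 7 vs 6] → A strictly dominates C
  B vs A: [7 vs 4, 2 vs 7, 1 vs 7] → B does not strictly dominate A (column Y: 2 ≤ 7)
  B vs C: [7 vs 2, 2 vs 4, 1 vs 6] → B does not strictly dominate C (column Y: 2 ≤ 4)
  C vs A: [2 vs 4, 4 vs 7, 6 vs 7] → C does not strictly dominate A (column X: 2 ≤ 4)
  C vs B: [2 vs 7, 4 vs 2, 6 vs 1] → C does not strictly dominate B (column X: 2 ≤ 7)
No single strategy strictly dominates all others → no strictly dominant strategy.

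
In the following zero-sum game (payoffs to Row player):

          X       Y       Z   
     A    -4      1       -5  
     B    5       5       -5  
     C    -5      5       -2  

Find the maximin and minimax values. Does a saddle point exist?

Maximin = -5, Minimax = -2, Saddle: False

Work:
Row minimums: [-5, -5, -5] → maximin = -5
Column maximums: [5, 5, -2] → minimax = -2
No saddle point (maximin ≠ minimax). Mixed strategy needed.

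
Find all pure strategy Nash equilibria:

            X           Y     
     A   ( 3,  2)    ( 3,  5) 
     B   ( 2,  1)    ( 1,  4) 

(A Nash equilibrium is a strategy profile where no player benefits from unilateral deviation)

Nash equilibrium: (A, Y)

Work:
Best responses:
  P1 vs X: payoffs [3, 2] → best response A (payoff 3)
  P1 vs Y: payoffs [3, 1] → best response A (payoff 3)
  P2 vs A: payoffs [2, 5] → best response Y (payoff 5)
  P2 vs B: payoffs [1, 4] → best response Y (payoff 4)
Mutual best responses: (A,Y) → Nash equilibria.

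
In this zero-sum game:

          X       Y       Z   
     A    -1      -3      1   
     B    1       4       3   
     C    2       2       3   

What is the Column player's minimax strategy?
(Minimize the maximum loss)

Column should play X, value = 2

Work:
Column player minimizes Row's maximum payoff:
Column X: max payoff to Row = 2
Column Y: max payoff to Row = 4
Column Z: max payoff to Row = 3
Minimum is 2, achieved by column X.
Minimax strategy: X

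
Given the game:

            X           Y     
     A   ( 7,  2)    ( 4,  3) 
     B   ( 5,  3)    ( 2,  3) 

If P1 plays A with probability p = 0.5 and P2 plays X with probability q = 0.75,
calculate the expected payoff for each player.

E[P1] = 5.25, E[P2] = 2.625

Work:
E[P1] = p·q·π₁(A,X) + p·(1-q)·π₁(A,Y) + (1-p)·q·π₁(B,X) + (1-p)·(1-q)·π₁(B,Y)
= 0.5·0.75·7 + 0.5·0.25·4 + 0.5·0.75·5 + 0.5·0.25·2
= 5.25

E[P2] = 2.625 (similar calculation)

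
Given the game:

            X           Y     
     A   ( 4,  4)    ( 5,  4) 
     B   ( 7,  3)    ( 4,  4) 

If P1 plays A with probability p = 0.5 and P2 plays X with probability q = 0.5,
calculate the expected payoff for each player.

E[P1] = 5.0, E[P2] = 3.75

Work:
E[P1] = p·q·π₁(A,X) + p·(1-q)·π₁(A,Y) + (1-p)·q·π₁(B,X) + (1-p)·(1-q)·π₁(B,Y)
= 0.5·0.5·4 + 0.5·0.5·5 + 0.5·0.5·7 + 0.5·0.5·4
= 5.0

E[P2] = 3.75 (similar calculation)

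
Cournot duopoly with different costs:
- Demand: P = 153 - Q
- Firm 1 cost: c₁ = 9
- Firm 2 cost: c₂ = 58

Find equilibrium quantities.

q₁* = 64.33, q₂* = 15.33

Work:
Reaction: q₁ = (153 - 9 - q₂)/2
Reaction: q₂ = (153 - 58 - q₁)/2
Solve simultaneously:
q₁* = (153 - 2×9 + 58)/3 = 64.33
q₂* = (153 - 2×58 + 9)/3 = 15.33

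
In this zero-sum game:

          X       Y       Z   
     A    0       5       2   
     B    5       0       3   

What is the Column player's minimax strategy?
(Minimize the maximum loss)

Column should play Z, value = 3

Work:
Column player minimizes Row's maximum payoff:
Column X: max payoff to Row = 5
Column Y: max payoff to Row = 5
Column Z: max payoff to Row = 3
Minimum is 3, achieved by column Z.
Minimax strategy: Z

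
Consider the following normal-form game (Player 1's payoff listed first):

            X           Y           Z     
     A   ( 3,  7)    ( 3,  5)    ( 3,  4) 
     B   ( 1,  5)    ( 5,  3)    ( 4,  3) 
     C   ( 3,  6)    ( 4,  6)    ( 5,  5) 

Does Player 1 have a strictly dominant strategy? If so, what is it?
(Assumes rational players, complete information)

No strictly dominant strategy exists for Player 1

Work:
A strategy strictly dominates another if it gives a strictly higher payoff against every opponent action. Compare each pair of P1's strategies column-by-column:
  A vs B: [3 vs 1, 3 vs 5, 3 vs 4] → A does not strictly dominate B (column Y: 3 ≤ 5)
  A vs C: [3 vs 3, 3 vs 4, 3 vs 5] → A does not strictly dominate C (column X: 3 ≤ 3)
  B vs A: [1 vs 3, 5 vs 3, 4 vs 3] → B does not strictly dominate A (column X: 1 ≤ 3)
  B vs C: [1 vs 3, 5 vs 4, 4 vs 5] → B does not strictly dominate C (column X: 1 ≤ 3)
  C vs A: [3 vs 3, 4 vs 3, 5 vs 3] → C does not strictly dominate A (column X: 3 ≤ 3)
  C vs B: [3 vs 1, 4 vs 5, 5 vs 4] → C does not strictly dominate B (column Y: 4 ≤ 5)
No single strategy strictly dominates all others → no strictly dominant strategy.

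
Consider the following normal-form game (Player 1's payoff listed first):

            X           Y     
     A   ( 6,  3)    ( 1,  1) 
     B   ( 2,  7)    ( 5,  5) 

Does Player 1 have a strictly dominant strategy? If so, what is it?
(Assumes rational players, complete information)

No strictly dominant strategy exists for Player 1

Work:
A strategy strictly dominates another if it gives a strictly higher payoff against every opponent action. Compare each pair of P1's strategies column-by-column:
  A vs B: [6 vs 2, 1 vs 5] → A does not strictly dominate B (column Y: 1 ≤ 5)
  B vs A: [2 vs 6, 5 vs 1] → B does not strictly dominate A (column X: 2 ≤ 6)
No single strategy strictly dominates all others → no strictly dominant strategy.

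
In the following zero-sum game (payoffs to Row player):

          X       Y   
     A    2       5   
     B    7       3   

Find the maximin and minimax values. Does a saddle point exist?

Maximin = 3, Minimax = 5, Saddle: False

Work:
Row minimums: [2, 3] → maximin = 3
Column maximums: [7, 5] → minimax = 5
No saddle point (maximin ≠ minimax). Mixed strategy needed.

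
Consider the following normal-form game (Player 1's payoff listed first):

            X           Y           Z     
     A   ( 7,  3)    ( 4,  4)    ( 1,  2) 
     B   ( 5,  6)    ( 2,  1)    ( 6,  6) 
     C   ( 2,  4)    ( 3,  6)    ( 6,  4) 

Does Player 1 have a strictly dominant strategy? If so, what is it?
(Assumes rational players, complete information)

No strictly dominant strategy exists for Player 1

Work:
A strategy strictly dominates another if it gives a strictly higher payoff against every opponent action. Compare each pair of P1's strategies column-by-column:
  A vs B: [7 vs 5, 4 vs 2, 1 vs 6] → A does not strictly dominate B (column Z: 1 ≤ 6)
  A vs C: [7 vs 2, 4 vs 3, 1 vs 6] → A does not strictly dominate C (column Z: 1 ≤ 6)
  B vs A: [5 vs 7, 2 vs 4, 6 vs 1] → B does not strictly dominate A (column X: 5 ≤ 7)
  B vs C: [5 vs 2, 2 vs 3, 6 vs 6] → B does not strictly dominate C (column Y: 2 ≤ 3)
  C vs A: [2 vs 7, 3 vs 4, 6 vs 1] → C does not strictly dominate A (column X: 2 ≤ 7)
  C vs B: [2 vs 5, 3 vs 2, 6 vs 6] → C does not strictly dominate B (column X: 2 ≤ 5)
No single strategy strictly dominates all others → no strictly dominant strategy.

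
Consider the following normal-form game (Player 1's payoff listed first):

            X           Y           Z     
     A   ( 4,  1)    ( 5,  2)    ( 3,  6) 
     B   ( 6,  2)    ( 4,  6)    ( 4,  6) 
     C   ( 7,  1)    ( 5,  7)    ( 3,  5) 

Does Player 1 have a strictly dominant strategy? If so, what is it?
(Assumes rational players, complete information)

No strictly dominant strategy exists for Player 1

Work:
A strategy strictly dominates another if it gives a strictly higher payoff against every opponent action. Compare each pair of P1's strategies column-by-column:
  A vs B: [4 vs 6, 5 vs 4, 3 vs 4] → A does not strictly dominate B (column X: 4 ≤ 6)
  A vs C: [4 vs 7, 5 vs 5, 3 vs 3] → A does not strictly dominate C (column X: 4 ≤ 7)
  B vs A: [6 vs 4, 4 vs 5, 4 vs 3] → B does not strictly dominate A (column Y: 4 ≤ 5)
  B vs C: [6 vs 7, 4 vs 5, 4 vs 3] → B does not strictly dominate C (column X: 6 ≤ 7)
  C vs A: [7 vs 4, 5 vs 5, 3 vs 3] → C does not strictly dominate A (column Y: 5 ≤ 5)
  C vs B: [7 vs 6, 5 vs 4, 3 vs 4] → C does not strictly dominate B (column Z: 3 ≤ 4)
No single strategy strictly dominates all others → no strictly dominant strategy.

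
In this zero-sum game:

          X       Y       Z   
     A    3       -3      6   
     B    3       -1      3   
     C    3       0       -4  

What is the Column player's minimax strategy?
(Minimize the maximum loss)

Column should play Y, value = 0

Work:
Column player minimizes Row's maximum payoff:
Column X: max payoff to Row = 3
Column Y: max payoff to Row = 0
Column Z: max payoff to Row = 6
Minimum is 0, achieved by column Y.
Minimax strategy: Y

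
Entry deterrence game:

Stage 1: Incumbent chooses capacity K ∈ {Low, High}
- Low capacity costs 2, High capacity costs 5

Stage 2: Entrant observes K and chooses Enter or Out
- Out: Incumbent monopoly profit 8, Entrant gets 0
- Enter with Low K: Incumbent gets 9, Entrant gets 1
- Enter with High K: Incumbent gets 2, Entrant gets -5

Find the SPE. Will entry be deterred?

SPE: (Low, Enter|Low, Out|High); Entry not deterred. Incumbent net profit = 7, Entrant gets 1

Work:
After Low K: Entrant enters (1 > 0)
After High K: Entrant stays out (-5 < 0)
Incumbent: Low → 9−2=7, High → 8−5=3
Incumbent chooses Low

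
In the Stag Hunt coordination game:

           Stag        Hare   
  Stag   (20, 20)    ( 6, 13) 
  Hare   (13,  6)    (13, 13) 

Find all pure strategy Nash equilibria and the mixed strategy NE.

Pure NE: (Stag, Stag) and (Hare, Hare); Mixed NE: p = 0.5, q = 0.5

Work:
Check pure NE:
(Stag, Stag): (20, 20) - no unilateral deviation beneficial
(Hare, Hare): (13, 13) - no unilateral deviation beneficial
Mixed NE: P1 plays Stag with p = 0.5, P2 plays Stag with q = 0.5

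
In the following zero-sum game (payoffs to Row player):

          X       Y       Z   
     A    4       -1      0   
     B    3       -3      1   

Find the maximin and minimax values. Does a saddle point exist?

Maximin = -1, Minimax = -1, Saddle: True

Work:
Row minimums: [-1, -3] → maximin = -1
Column maximums: [4, -1, 1] → minimax = -1
Saddle point exists! Game value = -1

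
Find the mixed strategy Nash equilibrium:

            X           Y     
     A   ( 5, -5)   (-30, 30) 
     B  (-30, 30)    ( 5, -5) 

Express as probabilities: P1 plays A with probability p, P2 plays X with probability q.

p = 0.5, q = 0.5

Work:
Find probabilities that make opponent indifferent:
P2 chooses q to make P1 indifferent between A and B
P1 chooses p to make P2 indifferent between X and Y
Mixed NE: P1 plays (A: 0.5, B: 0.5), P2 plays (X: 0.5, Y: 0.5)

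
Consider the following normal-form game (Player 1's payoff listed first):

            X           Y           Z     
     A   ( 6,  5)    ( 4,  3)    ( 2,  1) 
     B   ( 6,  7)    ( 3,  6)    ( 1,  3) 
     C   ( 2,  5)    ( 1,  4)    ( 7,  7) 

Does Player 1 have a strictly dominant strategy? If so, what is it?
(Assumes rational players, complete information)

No strictly dominant strategy exists for Player 1

Work:
A strategy strictly dominates another if it gives a strictly higher payoff against every opponent action. Compare each pair of P1's strategies column-by-column:
  A vs B: [6 vs 6, 4 vs 3, 2 vs 1] → A does not strictly dominate B (column X: 6 ≤ 6)
  A vs C: [6 vs 2, 4 vs 1, 2 vs 7] → A does not strictly dominate C (column Z: 2 ≤ 7)
  B vs A: [6 vs 6, 3 vs 4, 1 vs 2] → B does not strictly dominate A (column X: 6 ≤ 6)
  B vs C: [6 vs 2, 3 vs 1, 1 vs 7] → B does not strictly dominate C (column Z: 1 ≤ 7)
  C vs A: [2 vs 6, 1 vs 4, 7 vs 2] → C does not strictly dominate A (column X: 2 ≤ 6)
  C vs B: [2 vs 6, 1 vs 3, 7 vs 1] → C does not strictly dominate B (column X: 2 ≤ 6)
No single strategy strictly dominates all others → no strictly dominant strategy.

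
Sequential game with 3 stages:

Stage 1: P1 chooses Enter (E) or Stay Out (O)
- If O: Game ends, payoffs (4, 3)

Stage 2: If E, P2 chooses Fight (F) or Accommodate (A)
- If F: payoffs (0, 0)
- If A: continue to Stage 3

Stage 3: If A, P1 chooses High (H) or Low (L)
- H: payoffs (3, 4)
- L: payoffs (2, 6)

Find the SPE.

SPE: (O, A, H); Outcome (4, 3)

Work:
Stage 3: P1 chooses H (3 vs 2)
Stage 2: P2: F->0, A->4 (anticipating H). Choose A
Stage 1: P1: O->4, E->3 (anticipating A, H). Choose O
SPE path: O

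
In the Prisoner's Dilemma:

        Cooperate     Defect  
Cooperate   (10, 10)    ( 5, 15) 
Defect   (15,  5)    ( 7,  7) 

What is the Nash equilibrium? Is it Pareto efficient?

(Defect, Defect) is NE; not Pareto efficient

Work:
Defect dominates Cooperate for both players:
If P2 cooperates: Defect (15) > Cooperate (10)
If P2 defects: Defect (7) > Cooperate (5)
NE: (Defect, Defect) with payoff (7, 7)
But (Cooperate, Cooperate) = (10, 10) Pareto dominates (7, 7)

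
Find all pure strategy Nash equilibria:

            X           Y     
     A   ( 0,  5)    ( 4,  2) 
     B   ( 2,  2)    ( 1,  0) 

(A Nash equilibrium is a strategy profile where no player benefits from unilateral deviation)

Nash equilibrium: (B, X)

Work:
Best responses:
  P1 vs X: payoffs [0, 2] → best response B (payoff 2)
  P1 vs Y: payoffs [4, 1] → best response A (payoff 4)
  P2 vs A: payoffs [5, 2] → best response X (payoff 5)
  P2 vs B: payoffs [2, 0] → best response X (payoff 2)
Mutual best responses: (B,X) → Nash equilibria.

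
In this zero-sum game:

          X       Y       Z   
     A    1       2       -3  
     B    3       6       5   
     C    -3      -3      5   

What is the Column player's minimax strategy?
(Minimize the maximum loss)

Column should play X, value = 3

Work:
Column player minimizes Row's maximum payoff:
Column X: max payoff to Row = 3
Column Y: max payoff to Row = 6
Column Z: max payoff to Row = 5
Minimum is 3, achieved by column X.
Minimax strategy: X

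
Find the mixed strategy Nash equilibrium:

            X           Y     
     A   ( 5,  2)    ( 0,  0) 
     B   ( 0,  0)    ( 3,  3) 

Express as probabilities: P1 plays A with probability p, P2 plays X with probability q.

p = 0.6, q = 0.375

Work:
Find probabilities that make opponent indifferent:
P2 chooses q to make P1 indifferent between A and B
P1 chooses p to make P2 indifferent between X and Y
Mixed NE: P1 plays (A: 0.6, B: 0.4), P2 plays (X: 0.375, Y: 0.625)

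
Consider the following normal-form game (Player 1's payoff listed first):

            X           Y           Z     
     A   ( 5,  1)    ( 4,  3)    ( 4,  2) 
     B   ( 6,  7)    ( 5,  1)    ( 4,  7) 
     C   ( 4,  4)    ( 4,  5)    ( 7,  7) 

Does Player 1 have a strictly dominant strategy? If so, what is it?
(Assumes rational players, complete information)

No strictly dominant strategy exists for Player 1

Work:
A strategy strictly dominates another if it gives a strictly higher payoff against every opponent action. Compare each pair of P1's strategies column-by-column:
  A vs B: [5 vs 6, 4 vs 5, 4 vs 4] → A does not strictly dominate B (column X: 5 ≤ 6)
  A vs C: [5 vs 4, 4 vs 4, 4 vs 7] → A does not strictly dominate C (column Y: 4 ≤ 4)
  B vs A: [6 vs 5, 5 vs 4, 4 vs 4] → B does not strictly dominate A (column Z: 4 ≤ 4)
  B vs C: [6 vs 4, 5 vs 4, 4 vs 7] → B does not strictly dominate C (column Z: 4 ≤ 7)
  C vs A: [4 vs 5, 4 vs 4, 7 vs 4] → C does not strictly dominate A (column X: 4 ≤ 5)
  C vs B: [4 vs 6, 4 vs 5, 7 vs 4] → C does not strictly dominate B (column X: 4 ≤ 6)
No single strategy strictly dominates all others → no strictly dominant strategy.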